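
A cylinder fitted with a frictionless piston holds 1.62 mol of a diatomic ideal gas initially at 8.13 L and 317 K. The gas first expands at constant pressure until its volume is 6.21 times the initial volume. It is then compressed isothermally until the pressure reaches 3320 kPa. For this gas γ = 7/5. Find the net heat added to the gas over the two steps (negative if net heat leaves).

29000 J

P₁ = nRT₁/V₁ = 1.62×8.314×317/8.13 = 525 kPa.
Step 1 — Isobaric: P stays 525 kPa; V/T = const ⇒ T₂ = 1970 K, V₂ = 50.5 L.
W = PΔV = 525×(50.5−8.13) kPa·L = 22200 J.
ΔU = nCvΔT = 1.62×20.8×(1970−317) = 55600 J.
Q = ΔU + W = nCpΔT = 77900 J.
State after step 1: P = 525 kPa, V = 50.5 L, T = 1970 K.
Step 2 — Isothermal: T stays 1970 K; PV = const ⇒ V₂ = 7.99 L, P₂ = 3320 kPa.
ΔU = 0 (ideal gas, T constant).
W = nRT ln(V₂/V₁) = 1.62×8.314×1970×ln(0.158) = -48900 J.
Q = ΔU + W = -48900 J.
Net over both steps: W = -26600 J, Q = 29000 J, ΔU = 55600 J.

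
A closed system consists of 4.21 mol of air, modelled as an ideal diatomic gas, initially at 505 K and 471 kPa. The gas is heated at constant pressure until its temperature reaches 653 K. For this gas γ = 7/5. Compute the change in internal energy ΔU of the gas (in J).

V₁ = nRT₁/P₁ = 4.21×8.314×505/471 = 37.5 L.
Isobaric: P stays 471 kPa; V/T = const ⇒ T₂ = 653 K, V₂ = 48.5 L.
For an ideal gas ΔU = nCvΔT with Cv = (5/2)R = 20.8 J/(mol·K).
ΔU = 4.21×20.8×(653−505) = 13000 J.

13000 J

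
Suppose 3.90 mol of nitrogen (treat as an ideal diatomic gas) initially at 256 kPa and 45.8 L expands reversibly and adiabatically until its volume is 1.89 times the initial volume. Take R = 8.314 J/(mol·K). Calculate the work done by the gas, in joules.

6590 J

T₁ = P₁V₁/(nR) = 256×45.8/(3.90×8.314) = 362 K.
Adiabatic: TV^(γ−1) = const ⇒ T₂ = 362×(0.529)^0.400 = 280 K; PV^γ = const ⇒ P₂ = 105 kPa.
ΔU = nCvΔT = 3.90×20.8×(280−362) = -6590 J.
Q = 0 for an adiabatic process, so W = −ΔU = 6590 J.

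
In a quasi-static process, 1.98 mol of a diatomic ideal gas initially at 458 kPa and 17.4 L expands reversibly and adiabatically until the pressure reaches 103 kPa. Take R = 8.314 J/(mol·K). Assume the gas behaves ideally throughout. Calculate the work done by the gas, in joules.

6920 J

T₁ = P₁V₁/(nR) = 458×17.4/(1.98×8.314) = 484 K.
Adiabatic: T₂/T₁ = (P₂/P₁)^((γ−1)/γ) ⇒ T₂ = 484×(0.225)^0.286 = 316 K; V₂ = 50.5 L.
ΔU = nCvΔT = 1.98×20.8×(316−484) = -6920 J.
Q = 0 for an adiabatic process, so W = −ΔU = 6920 J.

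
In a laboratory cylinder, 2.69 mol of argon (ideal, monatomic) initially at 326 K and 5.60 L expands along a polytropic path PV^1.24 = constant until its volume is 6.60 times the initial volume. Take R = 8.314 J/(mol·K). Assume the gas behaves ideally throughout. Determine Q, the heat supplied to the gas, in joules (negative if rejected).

P₁ = nRT₁/V₁ = 2.69×8.314×326/5.60 = 1300 kPa.
Polytropic n=1.24: T₂ = T₁(V₁/V₂)^(n−1) = 326×(0.152)^0.24 = 207 K; P₂ = P₁(V₁/V₂)^n = 125 kPa.
W = (P₁V₁−P₂V₂)/(n−1) = (1300×5.60−125×37.0)/0.24 = 11100 J.
ΔU = nCvΔT = 2.69×12.5×(207−326) = -3980 J.
Q = ΔU + W = 7080 J.

7080 J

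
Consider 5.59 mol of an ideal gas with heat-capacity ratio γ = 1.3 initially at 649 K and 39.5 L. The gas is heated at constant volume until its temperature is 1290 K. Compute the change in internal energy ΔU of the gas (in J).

P₁ = nRT₁/V₁ = 5.59×8.314×649/39.5 = 764 kPa.
Isochoric: V stays 39.5 L; P/T = const ⇒ T₂ = 1290 K, P₂ = 1520 kPa.
For an ideal gas ΔU = nCvΔT with Cv = R/(γ−1) = 27.7 J/(mol·K).
ΔU = 5.59×27.7×(1290−649) = 99300 J.

99300 J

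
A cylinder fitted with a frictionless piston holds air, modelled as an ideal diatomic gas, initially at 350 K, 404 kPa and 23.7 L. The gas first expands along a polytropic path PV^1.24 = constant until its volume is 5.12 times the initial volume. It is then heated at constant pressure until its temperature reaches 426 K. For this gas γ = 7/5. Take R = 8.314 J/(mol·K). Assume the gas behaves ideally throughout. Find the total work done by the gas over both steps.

18100 J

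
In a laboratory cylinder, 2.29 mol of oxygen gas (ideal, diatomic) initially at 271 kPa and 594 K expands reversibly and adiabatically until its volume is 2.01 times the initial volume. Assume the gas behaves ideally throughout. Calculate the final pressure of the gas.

102 kPa

V₁ = nRT₁/P₁ = 2.29×8.314×594/271 = 41.7 L.
Adiabatic: TV^(γ−1) = const ⇒ T₂ = 594×(0.498)^0.400 = 449 K; PV^γ = const ⇒ P₂ = 102 kPa.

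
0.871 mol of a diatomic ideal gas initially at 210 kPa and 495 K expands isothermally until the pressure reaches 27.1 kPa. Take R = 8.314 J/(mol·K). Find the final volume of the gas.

V₁ = nRT₁/P₁ = 0.871×8.314×495/210 = 17.1 L.
Isothermal: T stays 495 K; PV = const ⇒ V₂ = 132 L, P₂ = 27.1 kPa.

132 L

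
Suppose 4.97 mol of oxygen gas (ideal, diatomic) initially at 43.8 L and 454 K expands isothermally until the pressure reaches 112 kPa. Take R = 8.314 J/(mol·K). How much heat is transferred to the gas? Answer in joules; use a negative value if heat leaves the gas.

25200 J

P₁ = nRT₁/V₁ = 4.97×8.314×454/43.8 = 428 kPa.
Isothermal: T stays 454 K; PV = const ⇒ V₂ = 167 L, P₂ = 112 kPa.
ΔU = 0 (ideal gas, T constant).
W = nRT ln(V₂/V₁) = 4.97×8.314×454×ln(3.82) = 25200 J.
Q = ΔU + W = 25200 J.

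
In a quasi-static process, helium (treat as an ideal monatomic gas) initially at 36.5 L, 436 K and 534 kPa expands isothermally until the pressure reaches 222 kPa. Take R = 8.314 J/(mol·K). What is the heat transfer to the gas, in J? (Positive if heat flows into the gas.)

n = P₁V₁/(RT₁) = 534×36.5/(8.314×436) = 5.38 mol.
Isothermal: T stays 436 K; PV = const ⇒ V₂ = 87.8 L, P₂ = 222 kPa.
ΔU = 0 (ideal gas, T constant).
W = nRT ln(V₂/V₁) = 5.38×8.314×436×ln(2.41) = 17100 J.
Q = ΔU + W = 17100 J.

17100 J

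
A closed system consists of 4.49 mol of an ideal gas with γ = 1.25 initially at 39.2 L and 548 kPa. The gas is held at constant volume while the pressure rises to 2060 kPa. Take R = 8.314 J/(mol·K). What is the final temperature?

T₁ = P₁V₁/(nR) = 548×39.2/(4.49×8.314) = 575 K.
Isochoric: V stays 39.2 L; P/T = const ⇒ T₂ = 2160 K, P₂ = 2060 kPa.

2160 K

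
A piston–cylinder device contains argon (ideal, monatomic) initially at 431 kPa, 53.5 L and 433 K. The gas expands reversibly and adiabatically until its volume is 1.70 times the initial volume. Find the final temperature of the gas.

Adiabatic: TV^(γ−1) = const ⇒ T₂ = 433×(0.588)^0.667 = 304 K; PV^γ = const ⇒ P₂ = 178 kPa.

304 K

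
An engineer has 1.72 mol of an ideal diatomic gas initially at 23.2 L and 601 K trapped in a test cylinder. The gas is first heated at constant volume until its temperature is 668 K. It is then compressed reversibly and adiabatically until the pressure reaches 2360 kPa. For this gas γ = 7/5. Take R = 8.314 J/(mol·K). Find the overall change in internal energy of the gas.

P₁ = nRT₁/V₁ = 1.72×8.314×601/23.2 = 370 kPa.
Step 1 — Isochoric: V stays 23.2 L; P/T = const ⇒ T₂ = 668 K, P₂ = 412 kPa.
W = 0 (no volume change).
ΔU = nCvΔT = 1.72×20.8×(668−601) = 2400 J.
Q = ΔU = 2400 J.
State after step 1: P = 412 kPa, V = 23.2 L, T = 668 K.
Step 2 — Adiabatic: T₂/T₁ = (P₂/P₁)^((γ−1)/γ) ⇒ T₂ = 668×(5.73)^0.286 = 1100 K; V₂ = 6.67 L.
ΔU = nCvΔT = 1.72×20.8×(1100−668) = 15400 J.
Q = 0 for an adiabatic process, so W = −ΔU = -15400 J.
Net over both steps: W = -15400 J, Q = 2400 J, ΔU = 17800 J.

17800 J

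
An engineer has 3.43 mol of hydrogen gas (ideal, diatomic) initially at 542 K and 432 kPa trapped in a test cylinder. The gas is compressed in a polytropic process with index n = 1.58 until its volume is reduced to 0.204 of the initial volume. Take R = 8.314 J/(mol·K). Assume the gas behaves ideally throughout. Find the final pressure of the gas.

5320 kPa

V₁ = nRT₁/P₁ = 3.43×8.314×542/432 = 35.8 L.
Polytropic n=1.58: T₂ = T₁(V₁/V₂)^(n−1) = 542×(4.90)^0.58 = 1360 K; P₂ = P₁(V₁/V₂)^n = 5320 kPa.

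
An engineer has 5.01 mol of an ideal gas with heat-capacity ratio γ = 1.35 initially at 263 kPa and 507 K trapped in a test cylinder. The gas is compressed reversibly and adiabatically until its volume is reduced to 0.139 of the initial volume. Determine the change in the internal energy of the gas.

60000 J

V₁ = nRT₁/P₁ = 5.01×8.314×507/263 = 80.3 L.
Adiabatic: TV^(γ−1) = const ⇒ T₂ = 507×(7.19)^0.350 = 1010 K; PV^γ = const ⇒ P₂ = 3770 kPa.
For an ideal gas ΔU = nCvΔT with Cv = R/(γ−1) = 23.8 J/(mol·K).
ΔU = 5.01×23.8×(1010−507) = 60000 J.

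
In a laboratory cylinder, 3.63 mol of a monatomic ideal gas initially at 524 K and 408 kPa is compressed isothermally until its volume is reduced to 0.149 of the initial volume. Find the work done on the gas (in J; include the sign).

V₁ = nRT₁/P₁ = 3.63×8.314×524/408 = 38.8 L.
Isothermal: T stays 524 K; PV = const ⇒ V₂ = 5.78 L, P₂ = 2740 kPa.
W = nRT ln(V₂/V₁) = 3.63×8.314×524×ln(0.149) = -30100 J.
Work done on the gas = −W_by = 30100 J.

30100 J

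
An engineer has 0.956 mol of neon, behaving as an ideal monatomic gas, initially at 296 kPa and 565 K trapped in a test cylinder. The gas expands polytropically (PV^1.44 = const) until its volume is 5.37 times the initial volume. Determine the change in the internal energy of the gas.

-3520 J

V₁ = nRT₁/P₁ = 0.956×8.314×565/296 = 15.2 L.
Polytropic n=1.44: T₂ = T₁(V₁/V₂)^(n−1) = 565×(0.186)^0.44 = 270 K; P₂ = P₁(V₁/V₂)^n = 26.3 kPa.
For an ideal gas ΔU = nCvΔT with Cv = (3/2)R = 12.5 J/(mol·K).
ΔU = 0.956×12.5×(270−565) = -3520 J.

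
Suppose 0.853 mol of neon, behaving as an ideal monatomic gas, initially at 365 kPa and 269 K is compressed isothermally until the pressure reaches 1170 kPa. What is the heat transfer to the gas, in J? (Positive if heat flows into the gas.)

V₁ = nRT₁/P₁ = 0.853×8.314×269/365 = 5.23 L.
Isothermal: T stays 269 K; PV = const ⇒ V₂ = 1.63 L, P₂ = 1170 kPa.
ΔU = 0 (ideal gas, T constant).
W = nRT ln(V₂/V₁) = 0.853×8.314×269×ln(0.312) = -2220 J.
Q = ΔU + W = -2220 J.

-2220 J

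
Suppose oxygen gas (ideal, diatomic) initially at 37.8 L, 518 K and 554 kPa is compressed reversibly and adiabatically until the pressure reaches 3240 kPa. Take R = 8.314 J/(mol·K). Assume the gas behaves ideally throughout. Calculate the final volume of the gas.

10.7 L

Adiabatic: T₂/T₁ = (P₂/P₁)^((γ−1)/γ) ⇒ T₂ = 518×(5.85)^0.286 = 858 K; V₂ = 10.7 L.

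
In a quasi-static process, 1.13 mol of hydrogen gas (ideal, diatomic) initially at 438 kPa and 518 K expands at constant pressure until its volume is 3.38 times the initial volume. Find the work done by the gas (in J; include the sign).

11600 J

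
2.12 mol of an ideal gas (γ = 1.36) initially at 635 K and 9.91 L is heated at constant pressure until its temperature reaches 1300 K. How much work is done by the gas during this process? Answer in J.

11700 J

P₁ = nRT₁/V₁ = 2.12×8.314×635/9.91 = 1130 kPa.
Isobaric: P stays 1130 kPa; V/T = const ⇒ T₂ = 1300 K, V₂ = 20.3 L.
W = PΔV = 1130×(20.3−9.91) kPa·L = 11700 J.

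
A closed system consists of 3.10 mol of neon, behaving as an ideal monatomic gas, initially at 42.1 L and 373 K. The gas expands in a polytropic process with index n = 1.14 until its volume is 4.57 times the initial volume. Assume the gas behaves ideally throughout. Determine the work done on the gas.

-13200 J

P₁ = nRT₁/V₁ = 3.10×8.314×373/42.1 = 228 kPa.
Polytropic n=1.14: T₂ = T₁(V₁/V₂)^(n−1) = 373×(0.219)^0.14 = 302 K; P₂ = P₁(V₁/V₂)^n = 40.4 kPa.
W = (P₁V₁−P₂V₂)/(n−1) = (228×42.1−40.4×192)/0.14 = 13200 J.
Work done on the gas = −W_by = -13200 J.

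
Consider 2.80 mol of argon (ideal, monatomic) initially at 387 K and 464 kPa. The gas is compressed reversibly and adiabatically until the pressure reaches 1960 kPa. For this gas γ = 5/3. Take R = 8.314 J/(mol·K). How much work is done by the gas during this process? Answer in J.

V₁ = nRT₁/P₁ = 2.80×8.314×387/464 = 19.4 L.
Adiabatic: T₂/T₁ = (P₂/P₁)^((γ−1)/γ) ⇒ T₂ = 387×(4.22)^0.400 = 689 K; V₂ = 8.18 L.
ΔU = nCvΔT = 2.80×12.5×(689−387) = 10500 J.
Q = 0 for an adiabatic process, so W = −ΔU = -10500 J.

-10500 J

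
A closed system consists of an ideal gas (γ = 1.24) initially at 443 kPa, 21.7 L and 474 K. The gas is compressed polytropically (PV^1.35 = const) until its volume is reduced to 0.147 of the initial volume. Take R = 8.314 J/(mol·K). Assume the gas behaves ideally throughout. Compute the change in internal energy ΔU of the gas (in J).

38300 J

n = P₁V₁/(RT₁) = 443×21.7/(8.314×474) = 2.44 mol.
Polytropic n=1.35: T₂ = T₁(V₁/V₂)^(n−1) = 474×(6.80)^0.35 = 927 K; P₂ = P₁(V₁/V₂)^n = 5900 kPa.
For an ideal gas ΔU = nCvΔT with Cv = R/(γ−1) = 34.6 J/(mol·K).
ΔU = 2.44×34.6×(927−474) = 38300 J.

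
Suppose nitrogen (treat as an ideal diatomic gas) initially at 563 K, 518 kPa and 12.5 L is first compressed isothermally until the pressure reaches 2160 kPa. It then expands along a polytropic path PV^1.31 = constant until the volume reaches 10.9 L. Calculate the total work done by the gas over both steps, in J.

n = P₁V₁/(RT₁) = 518×12.5/(8.314×563) = 1.38 mol.
Step 1 — Isothermal: T stays 563 K; PV = const ⇒ V₂ = 3.00 L, P₂ = 2160 kPa.
ΔU = 0 (ideal gas, T constant).
W = nRT ln(V₂/V₁) = 1.38×8.314×563×ln(0.240) = -9250 J.
Q = ΔU + W = -9250 J.
State after step 1: P = 2160 kPa, V = 3.00 L, T = 563 K.
Step 2 — Polytropic n=1.31: T₂ = T₁(V₁/V₂)^(n−1) = 563×(0.275)^0.31 = 377 K; P₂ = P₁(V₁/V₂)^n = 398 kPa.
W = (P₁V₁−P₂V₂)/(n−1) = (2160×3.00−398×10.9)/0.31 = 6890 J.
ΔU = nCvΔT = 1.38×20.8×(377−563) = -5340 J.
Q = ΔU + W = 1550 J.
Net over both steps: W = -2360 J, Q = -7700 J, ΔU = -5340 J.

-2360 J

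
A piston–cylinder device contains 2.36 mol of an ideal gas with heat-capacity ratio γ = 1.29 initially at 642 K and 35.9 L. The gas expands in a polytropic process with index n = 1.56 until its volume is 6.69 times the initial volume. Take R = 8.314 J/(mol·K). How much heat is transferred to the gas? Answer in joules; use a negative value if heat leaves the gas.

P₁ = nRT₁/V₁ = 2.36×8.314×642/35.9 = 351 kPa.
Polytropic n=1.56: T₂ = T₁(V₁/V₂)^(n−1) = 642×(0.149)^0.56 = 221 K; P₂ = P₁(V₁/V₂)^n = 18.1 kPa.
W = (P₁V₁−P₂V₂)/(n−1) = (351×35.9−18.1×240)/0.56 = 14700 J.
ΔU = nCvΔT = 2.36×28.7×(221−642) = -28500 J.
Q = ΔU + W = -13700 J.

-13700 J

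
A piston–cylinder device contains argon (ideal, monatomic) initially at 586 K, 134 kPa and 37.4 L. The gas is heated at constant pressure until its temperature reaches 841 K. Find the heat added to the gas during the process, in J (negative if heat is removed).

5450 J

n = P₁V₁/(RT₁) = 134×37.4/(8.314×586) = 1.03 mol.
Isobaric: P stays 134 kPa; V/T = const ⇒ T₂ = 841 K, V₂ = 53.7 L.
W = PΔV = 134×(53.7−37.4) kPa·L = 2180 J.
ΔU = nCvΔT = 1.03×12.5×(841−586) = 3270 J.
Q = ΔU + W = nCpΔT = 5450 J.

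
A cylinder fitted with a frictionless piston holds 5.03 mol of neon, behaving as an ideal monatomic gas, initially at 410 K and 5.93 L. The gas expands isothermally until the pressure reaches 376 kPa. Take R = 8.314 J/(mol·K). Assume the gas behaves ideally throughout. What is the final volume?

45.6 L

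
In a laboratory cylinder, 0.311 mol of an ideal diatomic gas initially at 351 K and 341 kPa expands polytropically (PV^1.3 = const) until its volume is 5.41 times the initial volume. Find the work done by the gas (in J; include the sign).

1200 J

V₁ = nRT₁/P₁ = 0.311×8.314×351/341 = 2.66 L.
Polytropic n=1.3: T₂ = T₁(V₁/V₂)^(n−1) = 351×(0.185)^0.30 = 212 K; P₂ = P₁(V₁/V₂)^n = 38.0 kPa.
W = (P₁V₁−P₂V₂)/(n−1) = (341×2.66−38.0×14.4)/0.30 = 1200 J.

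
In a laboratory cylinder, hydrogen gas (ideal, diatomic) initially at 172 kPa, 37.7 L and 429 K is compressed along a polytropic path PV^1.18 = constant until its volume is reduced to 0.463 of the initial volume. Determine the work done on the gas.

5360 J

n = P₁V₁/(RT₁) = 172×37.7/(8.314×429) = 1.82 mol.
Polytropic n=1.18: T₂ = T₁(V₁/V₂)^(n−1) = 429×(2.16)^0.18 = 493 K; P₂ = P₁(V₁/V₂)^n = 427 kPa.
W = (P₁V₁−P₂V₂)/(n−1) = (172×37.7−427×17.5)/0.18 = -5360 J.
Work done on the gas = −W_by = 5360 J.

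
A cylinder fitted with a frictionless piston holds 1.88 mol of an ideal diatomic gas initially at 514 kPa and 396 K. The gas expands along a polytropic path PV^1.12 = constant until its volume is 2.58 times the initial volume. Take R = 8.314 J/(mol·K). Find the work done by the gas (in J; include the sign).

5550 J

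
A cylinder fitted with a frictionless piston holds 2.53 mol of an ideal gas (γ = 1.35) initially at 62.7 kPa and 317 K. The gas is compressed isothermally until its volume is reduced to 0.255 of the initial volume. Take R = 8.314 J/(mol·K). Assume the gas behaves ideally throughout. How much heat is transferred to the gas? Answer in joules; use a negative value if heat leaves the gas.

V₁ = nRT₁/P₁ = 2.53×8.314×317/62.7 = 106 L.
Isothermal: T stays 317 K; PV = const ⇒ V₂ = 27.1 L, P₂ = 246 kPa.
ΔU = 0 (ideal gas, T constant).
W = nRT ln(V₂/V₁) = 2.53×8.314×317×ln(0.255) = -9110 J.
Q = ΔU + W = -9110 J.

-9110 J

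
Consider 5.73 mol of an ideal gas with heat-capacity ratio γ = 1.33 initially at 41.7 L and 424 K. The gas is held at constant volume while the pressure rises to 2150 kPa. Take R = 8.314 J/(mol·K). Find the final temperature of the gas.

1880 K

P₁ = nRT₁/V₁ = 5.73×8.314×424/41.7 = 484 kPa.
Isochoric: V stays 41.7 L; P/T = const ⇒ T₂ = 1880 K, P₂ = 2150 kPa.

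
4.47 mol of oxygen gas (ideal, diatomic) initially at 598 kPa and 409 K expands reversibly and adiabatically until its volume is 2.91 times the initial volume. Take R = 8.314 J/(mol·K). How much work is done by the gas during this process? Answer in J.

13200 J

V₁ = nRT₁/P₁ = 4.47×8.314×409/598 = 25.4 L.
Adiabatic: TV^(γ−1) = const ⇒ T₂ = 409×(0.344)^0.400 = 267 K; PV^γ = const ⇒ P₂ = 134 kPa.
ΔU = nCvΔT = 4.47×20.8×(267−409) = -13200 J.
Q = 0 for an adiabatic process, so W = −ΔU = 13200 J.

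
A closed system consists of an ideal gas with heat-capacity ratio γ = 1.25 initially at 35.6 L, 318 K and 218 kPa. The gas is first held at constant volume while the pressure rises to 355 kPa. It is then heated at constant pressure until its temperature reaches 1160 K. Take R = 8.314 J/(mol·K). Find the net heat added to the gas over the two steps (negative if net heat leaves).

n = P₁V₁/(RT₁) = 218×35.6/(8.314×318) = 2.94 mol.
Step 1 — Isochoric: V stays 35.6 L; P/T = const ⇒ T₂ = 518 K, P₂ = 355 kPa.
W = 0 (no volume change).
ΔU = nCvΔT = 2.94×33.3×(518−318) = 19500 J.
Q = ΔU = 19500 J.
State after step 1: P = 355 kPa, V = 35.6 L, T = 518 K.
Step 2 — Isobaric: P stays 355 kPa; V/T = const ⇒ T₂ = 1160 K, V₂ = 79.7 L.
W = PΔV = 355×(79.7−35.6) kPa·L = 15700 J.
ΔU = nCvΔT = 2.94×33.3×(1160−518) = 62700 J.
Q = ΔU + W = nCpΔT = 78400 J.
Net over both steps: W = 15700 J, Q = 97900 J, ΔU = 82200 J.

97900 J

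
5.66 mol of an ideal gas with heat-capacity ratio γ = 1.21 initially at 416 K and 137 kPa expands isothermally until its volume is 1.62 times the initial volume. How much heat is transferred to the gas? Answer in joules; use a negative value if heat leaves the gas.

9440 J

V₁ = nRT₁/P₁ = 5.66×8.314×416/137 = 143 L.
Isothermal: T stays 416 K; PV = const ⇒ V₂ = 231 L, P₂ = 84.6 kPa.
ΔU = 0 (ideal gas, T constant).
W = nRT ln(V₂/V₁) = 5.66×8.314×416×ln(1.62) = 9440 J.
Q = ΔU + W = 9440 J.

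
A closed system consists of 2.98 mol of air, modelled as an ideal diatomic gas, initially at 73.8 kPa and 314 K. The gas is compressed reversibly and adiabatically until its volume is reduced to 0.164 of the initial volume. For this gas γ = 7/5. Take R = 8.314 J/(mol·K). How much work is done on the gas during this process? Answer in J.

V₁ = nRT₁/P₁ = 2.98×8.314×314/73.8 = 105 L.
Adiabatic: TV^(γ−1) = const ⇒ T₂ = 314×(6.10)^0.400 = 647 K; PV^γ = const ⇒ P₂ = 927 kPa.
ΔU = nCvΔT = 2.98×20.8×(647−314) = 20600 J.
Q = 0 for an adiabatic process, so W = −ΔU = -20600 J.
Work done on the gas = −W_by = 20600 J.

20600 J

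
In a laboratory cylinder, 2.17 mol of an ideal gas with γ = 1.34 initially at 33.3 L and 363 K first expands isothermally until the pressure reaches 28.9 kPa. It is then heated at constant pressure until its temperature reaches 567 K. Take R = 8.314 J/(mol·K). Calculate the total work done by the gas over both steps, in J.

16200 J

P₁ = nRT₁/V₁ = 2.17×8.314×363/33.3 = 197 kPa.
Step 1 — Isothermal: T stays 363 K; PV = const ⇒ V₂ = 227 L, P₂ = 28.9 kPa.
ΔU = 0 (ideal gas, T constant).
W = nRT ln(V₂/V₁) = 2.17×8.314×363×ln(6.81) = 12600 J.
Q = ΔU + W = 12600 J.
State after step 1: P = 28.9 kPa, V = 227 L, T = 363 K.
Step 2 — Isobaric: P stays 28.9 kPa; V/T = const ⇒ T₂ = 567 K, V₂ = 354 L.
W = PΔV = 28.9×(354−227) kPa·L = 3680 J.
ΔU = nCvΔT = 2.17×24.5×(567−363) = 10800 J.
Q = ΔU + W = nCpΔT = 14500 J.
Net over both steps: W = 16200 J, Q = 27100 J, ΔU = 10800 J.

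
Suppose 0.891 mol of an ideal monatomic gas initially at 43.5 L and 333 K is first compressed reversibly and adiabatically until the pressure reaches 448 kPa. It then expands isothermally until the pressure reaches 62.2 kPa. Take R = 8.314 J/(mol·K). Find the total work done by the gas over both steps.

6380 J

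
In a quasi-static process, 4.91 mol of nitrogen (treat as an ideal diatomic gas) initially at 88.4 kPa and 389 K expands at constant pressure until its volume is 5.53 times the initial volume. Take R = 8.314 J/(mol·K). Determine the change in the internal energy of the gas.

180000 J

V₁ = nRT₁/P₁ = 4.91×8.314×389/88.4 = 180 L.
Isobaric: P stays 88.4 kPa; V/T = const ⇒ T₂ = 2150 K, V₂ = 993 L.
For an ideal gas ΔU = nCvΔT with Cv = (5/2)R = 20.8 J/(mol·K).
ΔU = 4.91×20.8×(2150−389) = 180000 J.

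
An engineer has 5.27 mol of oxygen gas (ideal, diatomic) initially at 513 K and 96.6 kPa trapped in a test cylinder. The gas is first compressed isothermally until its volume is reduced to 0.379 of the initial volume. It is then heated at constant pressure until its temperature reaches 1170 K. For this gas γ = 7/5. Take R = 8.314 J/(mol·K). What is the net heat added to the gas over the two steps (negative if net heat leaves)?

78900 J

V₁ = nRT₁/P₁ = 5.27×8.314×513/96.6 = 233 L.
Step 1 — Isothermal: T stays 513 K; PV = const ⇒ V₂ = 88.2 L, P₂ = 255 kPa.
ΔU = 0 (ideal gas, T constant).
W = nRT ln(V₂/V₁) = 5.27×8.314×513×ln(0.379) = -21800 J.
Q = ΔU + W = -21800 J.
State after step 1: P = 255 kPa, V = 88.2 L, T = 513 K.
Step 2 — Isobaric: P stays 255 kPa; V/T = const ⇒ T₂ = 1170 K, V₂ = 201 L.
W = PΔV = 255×(201−88.2) kPa·L = 28800 J.
ΔU = nCvΔT = 5.27×20.8×(1170−513) = 72000 J.
Q = ΔU + W = nCpΔT = 101000 J.
Net over both steps: W = 6980 J, Q = 78900 J, ΔU = 72000 J.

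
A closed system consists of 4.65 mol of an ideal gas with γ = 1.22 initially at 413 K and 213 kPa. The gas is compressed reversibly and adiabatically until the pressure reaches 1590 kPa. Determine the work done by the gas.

V₁ = nRT₁/P₁ = 4.65×8.314×413/213 = 75.0 L.
Adiabatic: T₂/T₁ = (P₂/P₁)^((γ−1)/γ) ⇒ T₂ = 413×(7.46)^0.180 = 593 K; V₂ = 14.4 L.
ΔU = nCvΔT = 4.65×37.8×(593−413) = 31700 J.
Q = 0 for an adiabatic process, so W = −ΔU = -31700 J.

-31700 J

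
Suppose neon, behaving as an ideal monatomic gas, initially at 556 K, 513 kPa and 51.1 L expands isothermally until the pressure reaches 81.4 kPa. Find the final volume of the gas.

Isothermal: T stays 556 K; PV = const ⇒ V₂ = 322 L, P₂ = 81.4 kPa.

322 L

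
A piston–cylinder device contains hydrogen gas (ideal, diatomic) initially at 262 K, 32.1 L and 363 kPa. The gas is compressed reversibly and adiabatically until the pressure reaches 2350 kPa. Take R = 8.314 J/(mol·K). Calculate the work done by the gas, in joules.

n = P₁V₁/(RT₁) = 363×32.1/(8.314×262) = 5.35 mol.
Adiabatic: T₂/T₁ = (P₂/P₁)^((γ−1)/γ) ⇒ T₂ = 262×(6.47)^0.286 = 447 K; V₂ = 8.45 L.
ΔU = nCvΔT = 5.35×20.8×(447−262) = 20500 J.
Q = 0 for an adiabatic process, so W = −ΔU = -20500 J.

-20500 J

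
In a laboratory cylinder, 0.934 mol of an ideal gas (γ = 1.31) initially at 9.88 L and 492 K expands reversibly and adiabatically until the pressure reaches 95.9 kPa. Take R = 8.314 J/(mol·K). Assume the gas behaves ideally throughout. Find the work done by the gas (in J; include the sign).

3460 J

P₁ = nRT₁/V₁ = 0.934×8.314×492/9.88 = 387 kPa.
Adiabatic: T₂/T₁ = (P₂/P₁)^((γ−1)/γ) ⇒ T₂ = 492×(0.248)^0.237 = 354 K; V₂ = 28.6 L.
ΔU = nCvΔT = 0.934×26.8×(354−492) = -3460 J.
Q = 0 for an adiabatic process, so W = −ΔU = 3460 J.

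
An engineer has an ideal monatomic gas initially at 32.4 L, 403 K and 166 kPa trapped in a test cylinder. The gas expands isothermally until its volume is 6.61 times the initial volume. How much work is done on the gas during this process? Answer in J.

-10200 J

n = P₁V₁/(RT₁) = 166×32.4/(8.314×403) = 1.61 mol.
Isothermal: T stays 403 K; PV = const ⇒ V₂ = 214 L, P₂ = 25.1 kPa.
W = nRT ln(V₂/V₁) = 1.61×8.314×403×ln(6.61) = 10200 J.
Work done on the gas = −W_by = -10200 J.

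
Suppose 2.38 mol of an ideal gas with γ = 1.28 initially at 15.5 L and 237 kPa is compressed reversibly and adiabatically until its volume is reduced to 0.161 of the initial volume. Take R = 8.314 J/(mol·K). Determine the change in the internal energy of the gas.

T₁ = P₁V₁/(nR) = 237×15.5/(2.38×8.314) = 186 K.
Adiabatic: TV^(γ−1) = const ⇒ T₂ = 186×(6.21)^0.280 = 310 K; PV^γ = const ⇒ P₂ = 2450 kPa.
For an ideal gas ΔU = nCvΔT with Cv = R/(γ−1) = 29.7 J/(mol·K).
ΔU = 2.38×29.7×(310−186) = 8760 J.

8760 J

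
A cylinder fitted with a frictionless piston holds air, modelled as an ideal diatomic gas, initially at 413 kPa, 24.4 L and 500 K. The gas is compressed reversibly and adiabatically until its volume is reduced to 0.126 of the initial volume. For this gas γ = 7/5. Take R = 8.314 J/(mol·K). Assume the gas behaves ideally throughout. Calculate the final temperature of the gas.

1150 K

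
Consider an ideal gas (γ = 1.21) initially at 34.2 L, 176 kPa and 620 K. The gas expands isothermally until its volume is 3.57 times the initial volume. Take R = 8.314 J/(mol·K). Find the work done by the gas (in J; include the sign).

n = P₁V₁/(RT₁) = 176×34.2/(8.314×620) = 1.17 mol.
Isothermal: T stays 620 K; PV = const ⇒ V₂ = 122 L, P₂ = 49.3 kPa.
W = nRT ln(V₂/V₁) = 1.17×8.314×620×ln(3.57) = 7660 J.

7660 J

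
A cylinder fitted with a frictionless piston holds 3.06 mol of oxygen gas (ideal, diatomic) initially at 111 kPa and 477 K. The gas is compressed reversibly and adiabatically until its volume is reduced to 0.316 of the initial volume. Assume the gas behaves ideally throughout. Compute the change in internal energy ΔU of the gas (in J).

17800 J

V₁ = nRT₁/P₁ = 3.06×8.314×477/111 = 109 L.
Adiabatic: TV^(γ−1) = const ⇒ T₂ = 477×(3.16)^0.400 = 756 K; PV^γ = const ⇒ P₂ = 557 kPa.
For an ideal gas ΔU = nCvΔT with Cv = (5/2)R = 20.8 J/(mol·K).
ΔU = 3.06×20.8×(756−477) = 17800 J.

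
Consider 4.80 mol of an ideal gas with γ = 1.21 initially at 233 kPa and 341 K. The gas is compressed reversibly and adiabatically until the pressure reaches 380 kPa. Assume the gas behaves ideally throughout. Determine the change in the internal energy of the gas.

5740 J

V₁ = nRT₁/P₁ = 4.80×8.314×341/233 = 58.4 L.
Adiabatic: T₂/T₁ = (P₂/P₁)^((γ−1)/γ) ⇒ T₂ = 341×(1.63)^0.174 = 371 K; V₂ = 39.0 L.
For an ideal gas ΔU = nCvΔT with Cv = R/(γ−1) = 39.6 J/(mol·K).
ΔU = 4.80×39.6×(371−341) = 5740 J.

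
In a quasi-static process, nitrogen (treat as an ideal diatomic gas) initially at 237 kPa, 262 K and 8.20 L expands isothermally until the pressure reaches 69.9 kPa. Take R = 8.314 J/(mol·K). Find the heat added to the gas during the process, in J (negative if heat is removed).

2370 J

n = P₁V₁/(RT₁) = 237×8.20/(8.314×262) = 0.892 mol.
Isothermal: T stays 262 K; PV = const ⇒ V₂ = 27.8 L, P₂ = 69.9 kPa.
ΔU = 0 (ideal gas, T constant).
W = nRT ln(V₂/V₁) = 0.892×8.314×262×ln(3.39) = 2370 J.
Q = ΔU + W = 2370 J.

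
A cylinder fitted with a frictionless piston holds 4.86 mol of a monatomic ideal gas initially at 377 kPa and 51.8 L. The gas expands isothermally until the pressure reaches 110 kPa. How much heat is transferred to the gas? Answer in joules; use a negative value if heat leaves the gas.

T₁ = P₁V₁/(nR) = 377×51.8/(4.86×8.314) = 483 K.
Isothermal: T stays 483 K; PV = const ⇒ V₂ = 178 L, P₂ = 110 kPa.
ΔU = 0 (ideal gas, T constant).
W = nRT ln(V₂/V₁) = 4.86×8.314×483×ln(3.43) = 24100 J.
Q = ΔU + W = 24100 J.

24100 J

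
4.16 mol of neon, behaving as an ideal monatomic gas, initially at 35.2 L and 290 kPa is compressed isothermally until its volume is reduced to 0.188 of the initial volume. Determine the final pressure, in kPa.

T₁ = P₁V₁/(nR) = 290×35.2/(4.16×8.314) = 295 K.
Isothermal: T stays 295 K; PV = const ⇒ V₂ = 6.62 L, P₂ = 1540 kPa.

1540 kPa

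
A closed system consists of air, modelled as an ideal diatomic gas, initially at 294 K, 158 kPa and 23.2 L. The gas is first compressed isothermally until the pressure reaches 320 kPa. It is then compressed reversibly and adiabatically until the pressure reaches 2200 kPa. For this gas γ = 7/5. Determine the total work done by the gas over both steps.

n = P₁V₁/(RT₁) = 158×23.2/(8.314×294) = 1.50 mol.
Step 1 — Isothermal: T stays 294 K; PV = const ⇒ V₂ = 11.5 L, P₂ = 320 kPa.
ΔU = 0 (ideal gas, T constant).
W = nRT ln(V₂/V₁) = 1.50×8.314×294×ln(0.494) = -2590 J.
Q = ΔU + W = -2590 J.
State after step 1: P = 320 kPa, V = 11.5 L, T = 294 K.
Step 2 — Adiabatic: T₂/T₁ = (P₂/P₁)^((γ−1)/γ) ⇒ T₂ = 294×(6.88)^0.286 = 510 K; V₂ = 2.89 L.
ΔU = nCvΔT = 1.50×20.8×(510−294) = 6730 J.
Q = 0 for an adiabatic process, so W = −ΔU = -6730 J.
Net over both steps: W = -9320 J, Q = -2590 J, ΔU = 6730 J.

-9320 J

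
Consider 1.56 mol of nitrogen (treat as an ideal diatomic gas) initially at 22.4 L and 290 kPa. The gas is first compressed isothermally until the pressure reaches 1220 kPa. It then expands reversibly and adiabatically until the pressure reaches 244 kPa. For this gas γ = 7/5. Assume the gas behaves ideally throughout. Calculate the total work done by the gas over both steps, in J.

T₁ = P₁V₁/(nR) = 290×22.4/(1.56×8.314) = 501 K.
Step 1 — Isothermal: T stays 501 K; PV = const ⇒ V₂ = 5.32 L, P₂ = 1220 kPa.
ΔU = 0 (ideal gas, T constant).
W = nRT ln(V₂/V₁) = 1.56×8.314×501×ln(0.238) = -9330 J.
Q = ΔU + W = -9330 J.
State after step 1: P = 1220 kPa, V = 5.32 L, T = 501 K.
Step 2 — Adiabatic: T₂/T₁ = (P₂/P₁)^((γ−1)/γ) ⇒ T₂ = 501×(0.200)^0.286 = 316 K; V₂ = 16.8 L.
ΔU = nCvΔT = 1.56×20.8×(316−501) = -5990 J.
Q = 0 for an adiabatic process, so W = −ΔU = 5990 J.
Net over both steps: W = -3350 J, Q = -9330 J, ΔU = -5990 J.

-3350 J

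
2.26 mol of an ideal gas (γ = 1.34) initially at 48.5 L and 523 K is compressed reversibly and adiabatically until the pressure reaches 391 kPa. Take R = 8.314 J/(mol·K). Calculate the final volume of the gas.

P₁ = nRT₁/V₁ = 2.26×8.314×523/48.5 = 203 kPa.
Adiabatic: T₂/T₁ = (P₂/P₁)^((γ−1)/γ) ⇒ T₂ = 523×(1.93)^0.254 = 618 K; V₂ = 29.7 L.

29.7 L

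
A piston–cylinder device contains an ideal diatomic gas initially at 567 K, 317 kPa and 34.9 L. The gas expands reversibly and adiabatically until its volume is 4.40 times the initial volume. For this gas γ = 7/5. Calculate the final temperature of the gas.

313 K

Adiabatic: TV^(γ−1) = const ⇒ T₂ = 567×(0.227)^0.400 = 313 K; PV^γ = const ⇒ P₂ = 39.8 kPa.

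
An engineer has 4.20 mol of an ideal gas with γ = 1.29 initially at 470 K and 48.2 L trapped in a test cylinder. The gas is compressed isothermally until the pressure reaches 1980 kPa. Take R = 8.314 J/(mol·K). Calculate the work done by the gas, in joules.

P₁ = nRT₁/V₁ = 4.20×8.314×470/48.2 = 340 kPa.
Isothermal: T stays 470 K; PV = const ⇒ V₂ = 8.29 L, P₂ = 1980 kPa.
W = nRT ln(V₂/V₁) = 4.20×8.314×470×ln(0.172) = -28900 J.

-28900 J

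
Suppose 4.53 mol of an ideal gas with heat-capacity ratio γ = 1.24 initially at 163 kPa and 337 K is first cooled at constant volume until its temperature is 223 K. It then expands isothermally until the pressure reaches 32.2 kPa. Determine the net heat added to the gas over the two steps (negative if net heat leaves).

-7740 J

V₁ = nRT₁/P₁ = 4.53×8.314×337/163 = 77.9 L.
Step 1 — Isochoric: V stays 77.9 L; P/T = const ⇒ T₂ = 223 K, P₂ = 108 kPa.
W = 0 (no volume change).
ΔU = nCvΔT = 4.53×34.6×(223−337) = -17900 J.
Q = ΔU = -17900 J.
State after step 1: P = 108 kPa, V = 77.9 L, T = 223 K.
Step 2 — Isothermal: T stays 223 K; PV = const ⇒ V₂ = 261 L, P₂ = 32.2 kPa.
ΔU = 0 (ideal gas, T constant).
W = nRT ln(V₂/V₁) = 4.53×8.314×223×ln(3.35) = 10200 J.
Q = ΔU + W = 10200 J.
Net over both steps: W = 10200 J, Q = -7740 J, ΔU = -17900 J.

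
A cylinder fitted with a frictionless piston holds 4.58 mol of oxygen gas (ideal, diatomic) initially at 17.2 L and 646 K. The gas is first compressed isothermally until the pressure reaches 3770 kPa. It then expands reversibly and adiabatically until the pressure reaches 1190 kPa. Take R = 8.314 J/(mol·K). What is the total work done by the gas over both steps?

-6580 J

P₁ = nRT₁/V₁ = 4.58×8.314×646/17.2 = 1430 kPa.
Step 1 — Isothermal: T stays 646 K; PV = const ⇒ V₂ = 6.52 L, P₂ = 3770 kPa.
ΔU = 0 (ideal gas, T constant).
W = nRT ln(V₂/V₁) = 4.58×8.314×646×ln(0.379) = -23800 J.
Q = ΔU + W = -23800 J.
State after step 1: P = 3770 kPa, V = 6.52 L, T = 646 K.
Step 2 — Adiabatic: T₂/T₁ = (P₂/P₁)^((γ−1)/γ) ⇒ T₂ = 646×(0.316)^0.286 = 465 K; V₂ = 14.9 L.
ΔU = nCvΔT = 4.58×20.8×(465−646) = -17300 J.
Q = 0 for an adiabatic process, so W = −ΔU = 17300 J.
Net over both steps: W = -6580 J, Q = -23800 J, ΔU = -17300 J.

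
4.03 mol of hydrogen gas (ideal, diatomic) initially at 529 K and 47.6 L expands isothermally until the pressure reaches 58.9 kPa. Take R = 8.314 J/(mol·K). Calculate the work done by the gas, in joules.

P₁ = nRT₁/V₁ = 4.03×8.314×529/47.6 = 372 kPa.
Isothermal: T stays 529 K; PV = const ⇒ V₂ = 301 L, P₂ = 58.9 kPa.
W = nRT ln(V₂/V₁) = 4.03×8.314×529×ln(6.32) = 32700 J.

32700 J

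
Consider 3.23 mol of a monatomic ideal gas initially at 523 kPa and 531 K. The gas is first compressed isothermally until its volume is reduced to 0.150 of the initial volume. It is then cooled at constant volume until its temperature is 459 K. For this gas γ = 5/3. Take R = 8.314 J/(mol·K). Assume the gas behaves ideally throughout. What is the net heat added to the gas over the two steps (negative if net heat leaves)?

-30000 J

V₁ = nRT₁/P₁ = 3.23×8.314×531/523 = 27.3 L.
Step 1 — Isothermal: T stays 531 K; PV = const ⇒ V₂ = 4.09 L, P₂ = 3490 kPa.
ΔU = 0 (ideal gas, T constant).
W = nRT ln(V₂/V₁) = 3.23×8.314×531×ln(0.150) = -27100 J.
Q = ΔU + W = -27100 J.
State after step 1: P = 3490 kPa, V = 4.09 L, T = 531 K.
Step 2 — Isochoric: V stays 4.09 L; P/T = const ⇒ T₂ = 459 K, P₂ = 3010 kPa.
W = 0 (no volume change).
ΔU = nCvΔT = 3.23×12.5×(459−531) = -2900 J.
Q = ΔU = -2900 J.
Net over both steps: W = -27100 J, Q = -30000 J, ΔU = -2900 J.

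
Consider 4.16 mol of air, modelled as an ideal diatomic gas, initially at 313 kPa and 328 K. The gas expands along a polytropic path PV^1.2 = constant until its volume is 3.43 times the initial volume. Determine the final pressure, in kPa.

V₁ = nRT₁/P₁ = 4.16×8.314×328/313 = 36.2 L.
Polytropic n=1.2: T₂ = T₁(V₁/V₂)^(n−1) = 328×(0.292)^0.20 = 256 K; P₂ = P₁(V₁/V₂)^n = 71.3 kPa.

71.3 kPa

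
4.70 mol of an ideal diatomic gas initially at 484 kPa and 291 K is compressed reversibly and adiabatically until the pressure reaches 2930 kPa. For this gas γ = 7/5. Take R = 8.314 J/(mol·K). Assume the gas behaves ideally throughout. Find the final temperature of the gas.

V₁ = nRT₁/P₁ = 4.70×8.314×291/484 = 23.5 L.
Adiabatic: T₂/T₁ = (P₂/P₁)^((γ−1)/γ) ⇒ T₂ = 291×(6.05)^0.286 = 487 K; V₂ = 6.49 L.

487 K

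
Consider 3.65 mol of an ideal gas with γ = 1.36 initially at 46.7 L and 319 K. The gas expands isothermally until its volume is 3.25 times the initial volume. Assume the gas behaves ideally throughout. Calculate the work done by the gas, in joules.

P₁ = nRT₁/V₁ = 3.65×8.314×319/46.7 = 207 kPa.
Isothermal: T stays 319 K; PV = const ⇒ V₂ = 152 L, P₂ = 63.8 kPa.
W = nRT ln(V₂/V₁) = 3.65×8.314×319×ln(3.25) = 11400 J.

11400 J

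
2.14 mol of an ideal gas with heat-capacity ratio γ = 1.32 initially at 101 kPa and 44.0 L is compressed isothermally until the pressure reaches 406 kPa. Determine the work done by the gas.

T₁ = P₁V₁/(nR) = 101×44.0/(2.14×8.314) = 250 K.
Isothermal: T stays 250 K; PV = const ⇒ V₂ = 10.9 L, P₂ = 406 kPa.
W = nRT ln(V₂/V₁) = 2.14×8.314×250×ln(0.249) = -6180 J.

-6180 J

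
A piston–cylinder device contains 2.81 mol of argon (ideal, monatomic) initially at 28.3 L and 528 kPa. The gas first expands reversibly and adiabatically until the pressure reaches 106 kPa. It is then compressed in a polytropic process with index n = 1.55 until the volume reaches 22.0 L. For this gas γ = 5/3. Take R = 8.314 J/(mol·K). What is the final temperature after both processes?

T₁ = P₁V₁/(nR) = 528×28.3/(2.81×8.314) = 640 K.
Step 1 — Adiabatic: T₂/T₁ = (P₂/P₁)^((γ−1)/γ) ⇒ T₂ = 640×(0.201)^0.400 = 336 K; V₂ = 74.2 L.
ΔU = nCvΔT = 2.81×12.5×(336−640) = -10600 J.
Q = 0 for an adiabatic process, so W = −ΔU = 10600 J.
State after step 1: P = 106 kPa, V = 74.2 L, T = 336 K.
Step 2 — Polytropic n=1.55: T₂ = T₁(V₁/V₂)^(n−1) = 336×(3.37)^0.55 = 657 K; P₂ = P₁(V₁/V₂)^n = 697 kPa.
W = (P₁V₁−P₂V₂)/(n−1) = (106×74.2−697×22.0)/0.55 = -13600 J.
ΔU = nCvΔT = 2.81×12.5×(657−336) = 11200 J.
Q = ΔU + W = -2380 J.
Net over both steps: W = -2970 J, Q = -2380 J, ΔU = 593 J.

657 K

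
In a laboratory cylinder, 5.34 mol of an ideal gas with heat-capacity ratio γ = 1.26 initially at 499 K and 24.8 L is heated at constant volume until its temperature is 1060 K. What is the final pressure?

1900 kPa

P₁ = nRT₁/V₁ = 5.34×8.314×499/24.8 = 893 kPa.
Isochoric: V stays 24.8 L; P/T = const ⇒ T₂ = 1060 K, P₂ = 1900 kPa.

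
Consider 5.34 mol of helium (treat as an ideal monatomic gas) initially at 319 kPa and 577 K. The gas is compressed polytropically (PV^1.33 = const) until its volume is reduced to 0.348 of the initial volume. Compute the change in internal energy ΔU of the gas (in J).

16000 J

V₁ = nRT₁/P₁ = 5.34×8.314×577/319 = 80.3 L.
Polytropic n=1.33: T₂ = T₁(V₁/V₂)^(n−1) = 577×(2.87)^0.33 = 817 K; P₂ = P₁(V₁/V₂)^n = 1300 kPa.
For an ideal gas ΔU = nCvΔT with Cv = (3/2)R = 12.5 J/(mol·K).
ΔU = 5.34×12.5×(817−577) = 16000 J.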